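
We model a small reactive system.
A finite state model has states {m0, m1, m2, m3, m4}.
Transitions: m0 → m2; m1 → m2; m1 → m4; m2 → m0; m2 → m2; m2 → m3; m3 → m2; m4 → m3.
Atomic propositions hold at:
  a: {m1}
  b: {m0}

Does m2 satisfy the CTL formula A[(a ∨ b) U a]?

No

Sat(a ∨ b) = {m0, m1}
A[(a ∨ b) U a]: least fixpoint, start Z0 = Sat(a) = {m1}, add states in Sat(a ∨ b) with every successor in Z. Already a fixed point.
Sat(A[(a ∨ b) U a]) = {m1}
m2 ∉ Sat(A[(a ∨ b) U a]) = {m1}, so the formula does not hold at m2.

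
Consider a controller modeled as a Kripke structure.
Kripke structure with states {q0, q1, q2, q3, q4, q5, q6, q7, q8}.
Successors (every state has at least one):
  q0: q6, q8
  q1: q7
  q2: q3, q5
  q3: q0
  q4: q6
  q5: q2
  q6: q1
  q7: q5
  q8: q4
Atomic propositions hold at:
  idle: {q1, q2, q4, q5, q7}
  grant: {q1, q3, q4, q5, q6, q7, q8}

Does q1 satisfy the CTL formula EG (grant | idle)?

Yes

Sat(grant | idle) = {q1, q2, q3, q4, q5, q6, q7, q8}
EG (grant | idle): greatest fixpoint, start Z0 = {q1, q2, q3, q4, q5, q6, q7, q8}, keep only states in Sat with some successor in Z. Z1 = {q1, q2, q4, q5, q6, q7, q8}; fixed.
Sat(EG (grant | idle)) = {q1, q2, q4, q5, q6, q7, q8}
q1 ∈ Sat(EG (grant | idle)) = {q1, q2, q4, q5, q6, q7, q8}, so the formula holds at q1.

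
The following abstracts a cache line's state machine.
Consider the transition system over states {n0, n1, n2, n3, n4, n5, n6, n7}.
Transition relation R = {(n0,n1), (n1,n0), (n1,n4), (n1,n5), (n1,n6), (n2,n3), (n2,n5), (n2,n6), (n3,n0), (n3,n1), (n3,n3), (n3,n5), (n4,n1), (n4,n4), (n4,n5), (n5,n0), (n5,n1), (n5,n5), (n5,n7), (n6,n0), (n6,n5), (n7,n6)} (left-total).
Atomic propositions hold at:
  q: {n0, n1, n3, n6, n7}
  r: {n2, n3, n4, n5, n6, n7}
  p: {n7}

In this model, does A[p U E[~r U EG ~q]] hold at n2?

Yes

Sat(~r) = {n0, n1}
Sat(~q) = {n2, n4, n5}
EG ~q: greatest fixpoint, start Z0 = {n2, n4, n5}, keep only states in Sat with some successor in Z. Already a fixed point.
Sat(EG ~q) = {n2, n4, n5}
E[~r U EG ~q]: least fixpoint, start Z0 = Sat(EG ~q) = {n2, n4, n5}, add states in Sat(~r) with some successor in Z. Z1 = {n1, n2, n4, n5}; Z2 = {n0, n1, n2, n4, n5}; fixed.
Sat(E[~r U EG ~q]) = {n0, n1, n2, n4, n5}
A[p U E[~r U EG ~q]]: least fixpoint, start Z0 = Sat(E[~r U EG ~q]) = {n0, n1, n2, n4, n5}, add states in Sat(p) with every successor in Z. Already a fixed point.
Sat(A[p U E[~r U EG ~q]]) = {n0, n1, n2, n4, n5}
n2 ∈ Sat(A[p U E[~r U EG ~q]]) = {n0, n1, n2, n4, n5}, so the formula holds at n2.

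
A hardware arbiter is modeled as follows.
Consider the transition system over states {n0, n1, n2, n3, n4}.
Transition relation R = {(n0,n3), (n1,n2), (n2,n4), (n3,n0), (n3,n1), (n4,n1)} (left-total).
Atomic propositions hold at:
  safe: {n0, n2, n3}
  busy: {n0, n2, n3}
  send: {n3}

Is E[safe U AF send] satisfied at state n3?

Yes

AF send: least fixpoint, start Z0 = {n3}, add states with every successor in Z. Z1 = {n0, n3}; fixed.
Sat(AF send) = {n0, n3}
E[safe U AF send]: least fixpoint, start Z0 = Sat(AF send) = {n0, n3}, add states in Sat(safe) with some successor in Z. Already a fixed point.
Sat(E[safe U AF send]) = {n0, n3}
n3 ∈ Sat(E[safe U AF send]) = {n0, n3}, so the formula holds at n3.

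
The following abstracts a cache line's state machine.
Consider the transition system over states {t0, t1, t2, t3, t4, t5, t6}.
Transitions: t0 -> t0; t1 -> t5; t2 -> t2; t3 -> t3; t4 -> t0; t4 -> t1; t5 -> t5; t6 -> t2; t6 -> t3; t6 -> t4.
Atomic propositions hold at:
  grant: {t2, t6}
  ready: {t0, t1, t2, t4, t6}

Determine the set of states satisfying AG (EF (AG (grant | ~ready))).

Sat(~ready) = {t3, t5}
Sat(grant | ~ready) = {t2, t3, t5, t6}
AG (grant | ~ready): greatest fixpoint, start Z0 = {t2, t3, t5, t6}, keep only states in Sat with every successor in Z. Z1 = {t2, t3, t5}; fixed.
Sat(AG (grant | ~ready)) = {t2, t3, t5}
EF (AG (grant | ~ready)): least fixpoint, start Z0 = {t2, t3, t5}, add states with some successor in Z. Z1 = {t1, t2, t3, t5, t6}; Z2 = {t1, t2, t3, t4, t5, t6}; fixed.
Sat(EF (AG (grant | ~ready))) = {t1, t2, t3, t4, t5, t6}
AG (EF (AG (grant | ~ready))): greatest fixpoint, start Z0 = {t1, t2, t3, t4, t5, t6}, keep only states in Sat with every successor in Z. Z1 = {t1, t2, t3, t5, t6}; Z2 = {t1, t2, t3, t5}; fixed.
Sat(AG (EF (AG (grant | ~ready)))) = {t1, t2, t3, t5}

{t1, t2, t3, t5}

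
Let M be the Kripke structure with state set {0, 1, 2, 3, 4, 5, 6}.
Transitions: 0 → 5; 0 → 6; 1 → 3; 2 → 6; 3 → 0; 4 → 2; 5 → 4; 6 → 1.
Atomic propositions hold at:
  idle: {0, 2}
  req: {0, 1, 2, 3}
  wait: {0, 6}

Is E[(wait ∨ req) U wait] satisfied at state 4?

No

Sat(wait ∨ req) = {0, 1, 2, 3, 6}
E[(wait ∨ req) U wait]: least fixpoint, start Z0 = Sat(wait) = {0, 6}, add states in Sat(wait ∨ req) with some successor in Z. Z1 = {0, 2, 3, 6}; Z2 = {0, 1, 2, 3, 6}; fixed.
Sat(E[(wait ∨ req) U wait]) = {0, 1, 2, 3, 6}
4 ∉ Sat(E[(wait ∨ req) U wait]) = {0, 1, 2, 3, 6}, so the formula does not hold at 4.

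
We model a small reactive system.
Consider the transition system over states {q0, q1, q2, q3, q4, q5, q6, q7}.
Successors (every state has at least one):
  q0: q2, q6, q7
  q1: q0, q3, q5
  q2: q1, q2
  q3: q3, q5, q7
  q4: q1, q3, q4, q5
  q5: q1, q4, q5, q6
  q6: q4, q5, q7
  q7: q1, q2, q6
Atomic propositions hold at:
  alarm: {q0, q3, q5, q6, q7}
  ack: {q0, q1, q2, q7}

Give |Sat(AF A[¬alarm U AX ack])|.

Sat(¬alarm) = {q1, q2, q4}
Sat(AX ack) = {s : every successor in {q0, q1, q2, q7}} = {q2}
A[¬alarm U AX ack]: least fixpoint, start Z0 = Sat(AX ack) = {q2}, add states in Sat(¬alarm) with every successor in Z. Already a fixed point.
Sat(A[¬alarm U AX ack]) = {q2}
AF A[¬alarm U AX ack]: least fixpoint, start Z0 = {q2}, add states with every successor in Z. Already a fixed point.
Sat(AF A[¬alarm U AX ack]) = {q2}
|Sat(AF A[¬alarm U AX ack])| = |{q2}| = 1.

1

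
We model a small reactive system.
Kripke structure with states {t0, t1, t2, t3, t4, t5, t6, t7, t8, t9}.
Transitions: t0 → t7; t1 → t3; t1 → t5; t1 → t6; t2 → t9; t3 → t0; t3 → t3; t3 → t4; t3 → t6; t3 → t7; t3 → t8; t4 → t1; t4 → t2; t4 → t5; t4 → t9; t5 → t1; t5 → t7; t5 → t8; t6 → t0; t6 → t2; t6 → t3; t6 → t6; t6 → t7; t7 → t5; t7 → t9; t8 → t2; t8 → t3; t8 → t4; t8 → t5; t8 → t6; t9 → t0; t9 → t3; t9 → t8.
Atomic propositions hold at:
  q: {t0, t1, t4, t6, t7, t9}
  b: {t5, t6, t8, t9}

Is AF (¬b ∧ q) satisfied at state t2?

No

Sat(¬b) = {t0, t1, t2, t3, t4, t7}
Sat(¬b ∧ q) = {t0, t1, t4, t7}
AF (¬b ∧ q): least fixpoint, start Z0 = {t0, t1, t4, t7}, add states with every successor in Z. Already a fixed point.
Sat(AF (¬b ∧ q)) = {t0, t1, t4, t7}
t2 ∉ Sat(AF (¬b ∧ q)) = {t0, t1, t4, t7}, so the formula does not hold at t2.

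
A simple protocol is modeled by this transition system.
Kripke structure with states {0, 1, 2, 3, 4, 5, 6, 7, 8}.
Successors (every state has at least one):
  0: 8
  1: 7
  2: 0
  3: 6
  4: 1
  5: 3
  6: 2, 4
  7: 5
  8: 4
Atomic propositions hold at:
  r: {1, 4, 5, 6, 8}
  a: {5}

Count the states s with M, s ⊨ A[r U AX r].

7

Sat(AX r) = {s : every successor in {1, 4, 5, 6, 8}} = {0, 3, 4, 7, 8}
A[r U AX r]: least fixpoint, start Z0 = Sat(AX r) = {0, 3, 4, 7, 8}, add states in Sat(r) with every successor in Z. Z1 = {0, 1, 3, 4, 5, 7, 8}; fixed.
Sat(A[r U AX r]) = {0, 1, 3, 4, 5, 7, 8}
|Sat(A[r U AX r])| = |{0, 1, 3, 4, 5, 7, 8}| = 7.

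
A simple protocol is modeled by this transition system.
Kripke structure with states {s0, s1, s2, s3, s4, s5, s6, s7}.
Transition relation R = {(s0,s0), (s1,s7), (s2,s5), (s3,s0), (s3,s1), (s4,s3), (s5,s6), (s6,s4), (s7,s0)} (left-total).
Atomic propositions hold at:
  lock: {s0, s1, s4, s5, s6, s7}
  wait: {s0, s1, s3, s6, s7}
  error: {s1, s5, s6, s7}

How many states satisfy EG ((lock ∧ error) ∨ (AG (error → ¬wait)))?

3

Sat(lock ∧ error) = {s1, s5, s6, s7}
Sat(¬wait) = {s2, s4, s5}
Sat(error → ¬wait) = {s0, s2, s3, s4, s5}
AG (error → ¬wait): greatest fixpoint, start Z0 = {s0, s2, s3, s4, s5}, keep only states in Sat with every successor in Z. Z1 = {s0, s2, s4}; Z2 = {s0}; fixed.
Sat(AG (error → ¬wait)) = {s0}
Sat((lock ∧ error) ∨ (AG (error → ¬wait))) = {s0, s1, s5, s6, s7}
EG ((lock ∧ error) ∨ (AG (error → ¬wait))): greatest fixpoint, start Z0 = {s0, s1, s5, s6, s7}, keep only states in Sat with some successor in Z. Z1 = {s0, s1, s5, s7}; Z2 = {s0, s1, s7}; fixed.
Sat(EG ((lock ∧ error) ∨ (AG (error → ¬wait)))) = {s0, s1, s7}
|Sat(EG ((lock ∧ error) ∨ (AG (error → ¬wait))))| = |{s0, s1, s7}| = 3.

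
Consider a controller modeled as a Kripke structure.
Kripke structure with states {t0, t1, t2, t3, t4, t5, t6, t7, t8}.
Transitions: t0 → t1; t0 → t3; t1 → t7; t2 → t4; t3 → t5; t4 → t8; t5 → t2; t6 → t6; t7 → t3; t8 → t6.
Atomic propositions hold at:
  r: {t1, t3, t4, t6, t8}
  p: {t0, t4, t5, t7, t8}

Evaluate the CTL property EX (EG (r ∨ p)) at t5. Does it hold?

Sat(r ∨ p) = {t0, t1, t3, t4, t5, t6, t7, t8}
EG (r ∨ p): greatest fixpoint, start Z0 = {t0, t1, t3, t4, t5, t6, t7, t8}, keep only states in Sat with some successor in Z. Z1 = {t0, t1, t3, t4, t6, t7, t8}; Z2 = {t0, t1, t4, t6, t7, t8}; Z3 = {t0, t1, t4, t6, t8}; Z4 = {t0, t4, t6, t8}; Z5 = {t4, t6, t8}; fixed.
Sat(EG (r ∨ p)) = {t4, t6, t8}
Sat(EX (EG (r ∨ p))) = {s : some successor in {t4, t6, t8}} = {t2, t4, t6, t8}
t5 ∉ Sat(EX (EG (r ∨ p))) = {t2, t4, t6, t8}, so the formula does not hold at t5.

No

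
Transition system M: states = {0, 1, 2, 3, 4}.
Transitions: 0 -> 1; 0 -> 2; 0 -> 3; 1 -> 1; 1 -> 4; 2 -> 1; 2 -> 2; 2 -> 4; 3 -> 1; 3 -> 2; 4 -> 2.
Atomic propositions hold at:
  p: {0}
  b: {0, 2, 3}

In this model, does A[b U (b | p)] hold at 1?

Sat(b | p) = {0, 2, 3}
A[b U (b | p)]: least fixpoint, start Z0 = Sat((b | p)) = {0, 2, 3}, add states in Sat(b) with every successor in Z. Already a fixed point.
Sat(A[b U (b | p)]) = {0, 2, 3}
1 ∉ Sat(A[b U (b | p)]) = {0, 2, 3}, so the formula does not hold at 1.

No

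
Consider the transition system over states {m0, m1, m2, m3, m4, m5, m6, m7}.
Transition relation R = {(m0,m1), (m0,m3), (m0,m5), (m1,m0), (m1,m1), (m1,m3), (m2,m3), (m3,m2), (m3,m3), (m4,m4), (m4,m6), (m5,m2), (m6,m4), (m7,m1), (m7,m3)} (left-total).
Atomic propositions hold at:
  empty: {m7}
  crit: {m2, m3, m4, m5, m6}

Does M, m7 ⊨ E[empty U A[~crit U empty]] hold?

Yes

Sat(~crit) = {m0, m1, m7}
A[~crit U empty]: least fixpoint, start Z0 = Sat(empty) = {m7}, add states in Sat(~crit) with every successor in Z. Already a fixed point.
Sat(A[~crit U empty]) = {m7}
E[empty U A[~crit U empty]]: least fixpoint, start Z0 = Sat(A[~crit U empty]) = {m7}, add states in Sat(empty) with some successor in Z. Already a fixed point.
Sat(E[empty U A[~crit U empty]]) = {m7}
m7 ∈ Sat(E[empty U A[~crit U empty]]) = {m7}, so the formula holds at m7.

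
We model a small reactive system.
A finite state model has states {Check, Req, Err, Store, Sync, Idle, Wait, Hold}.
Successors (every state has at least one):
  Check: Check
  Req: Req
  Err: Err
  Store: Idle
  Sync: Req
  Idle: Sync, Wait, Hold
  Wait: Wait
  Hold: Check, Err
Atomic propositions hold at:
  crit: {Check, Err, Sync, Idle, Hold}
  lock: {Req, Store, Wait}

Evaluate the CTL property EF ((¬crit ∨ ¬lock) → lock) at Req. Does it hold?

Yes

Sat(¬crit) = {Req, Store, Wait}
Sat(¬lock) = {Check, Err, Sync, Idle, Hold}
Sat(¬crit ∨ ¬lock) = {Check, Req, Err, Store, Sync, Idle, Wait, Hold}
Sat((¬crit ∨ ¬lock) → lock) = {Req, Store, Wait}
EF ((¬crit ∨ ¬lock) → lock): least fixpoint, start Z0 = {Req, Store, Wait}, add states with some successor in Z. Z1 = {Req, Store, Sync, Idle, Wait}; fixed.
Sat(EF ((¬crit ∨ ¬lock) → lock)) = {Req, Store, Sync, Idle, Wait}
Req ∈ Sat(EF ((¬crit ∨ ¬lock) → lock)) = {Req, Store, Sync, Idle, Wait}, so the formula holds at Req.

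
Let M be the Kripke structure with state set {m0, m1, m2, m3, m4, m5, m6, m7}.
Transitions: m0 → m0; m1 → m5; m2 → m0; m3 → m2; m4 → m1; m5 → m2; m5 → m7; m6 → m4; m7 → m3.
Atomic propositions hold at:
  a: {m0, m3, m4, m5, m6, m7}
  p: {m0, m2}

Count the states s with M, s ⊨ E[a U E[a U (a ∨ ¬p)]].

7

Sat(¬p) = {m1, m3, m4, m5, m6, m7}
Sat(a ∨ ¬p) = {m0, m1, m3, m4, m5, m6, m7}
E[a U (a ∨ ¬p)]: least fixpoint, start Z0 = Sat((a ∨ ¬p)) = {m0, m1, m3, m4, m5, m6, m7}, add states in Sat(a) with some successor in Z. Already a fixed point.
Sat(E[a U (a ∨ ¬p)]) = {m0, m1, m3, m4, m5, m6, m7}
E[a U E[a U (a ∨ ¬p)]]: least fixpoint, start Z0 = Sat(E[a U (a ∨ ¬p)]) = {m0, m1, m3, m4, m5, m6, m7}, add states in Sat(a) with some successor in Z. Already a fixed point.
Sat(E[a U E[a U (a ∨ ¬p)]]) = {m0, m1, m3, m4, m5, m6, m7}
|Sat(E[a U E[a U (a ∨ ¬p)]])| = |{m0, m1, m3, m4, m5, m6, m7}| = 7.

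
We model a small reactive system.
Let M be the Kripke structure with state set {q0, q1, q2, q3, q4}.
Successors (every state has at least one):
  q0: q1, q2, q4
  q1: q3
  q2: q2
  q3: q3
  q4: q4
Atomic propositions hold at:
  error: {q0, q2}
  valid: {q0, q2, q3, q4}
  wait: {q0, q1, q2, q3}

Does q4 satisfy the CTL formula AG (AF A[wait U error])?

No

A[wait U error]: least fixpoint, start Z0 = Sat(error) = {q0, q2}, add states in Sat(wait) with every successor in Z. Already a fixed point.
Sat(A[wait U error]) = {q0, q2}
AF A[wait U error]: least fixpoint, start Z0 = {q0, q2}, add states with every successor in Z. Already a fixed point.
Sat(AF A[wait U error]) = {q0, q2}
AG (AF A[wait U error]): greatest fixpoint, start Z0 = {q0, q2}, keep only states in Sat with every successor in Z. Z1 = {q2}; fixed.
Sat(AG (AF A[wait U error])) = {q2}
q4 ∉ Sat(AG (AF A[wait U error])) = {q2}, so the formula does not hold at q4.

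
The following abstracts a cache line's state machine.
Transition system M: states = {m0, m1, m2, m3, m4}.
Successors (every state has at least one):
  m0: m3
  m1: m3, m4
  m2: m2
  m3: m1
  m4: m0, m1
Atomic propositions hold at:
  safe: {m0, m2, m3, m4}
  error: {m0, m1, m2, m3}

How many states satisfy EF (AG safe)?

1

AG safe: greatest fixpoint, start Z0 = {m0, m2, m3, m4}, keep only states in Sat with every successor in Z. Z1 = {m0, m2}; Z2 = {m2}; fixed.
Sat(AG safe) = {m2}
EF (AG safe): least fixpoint, start Z0 = {m2}, add states with some successor in Z. Already a fixed point.
Sat(EF (AG safe)) = {m2}
|Sat(EF (AG safe))| = |{m2}| = 1.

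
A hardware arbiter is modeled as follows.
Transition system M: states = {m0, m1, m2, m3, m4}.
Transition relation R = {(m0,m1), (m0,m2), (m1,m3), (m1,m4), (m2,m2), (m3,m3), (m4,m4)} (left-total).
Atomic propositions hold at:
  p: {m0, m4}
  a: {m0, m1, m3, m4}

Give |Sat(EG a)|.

EG a: greatest fixpoint, start Z0 = {m0, m1, m3, m4}, keep only states in Sat with some successor in Z. Already a fixed point.
Sat(EG a) = {m0, m1, m3, m4}
|Sat(EG a)| = |{m0, m1, m3, m4}| = 4.

4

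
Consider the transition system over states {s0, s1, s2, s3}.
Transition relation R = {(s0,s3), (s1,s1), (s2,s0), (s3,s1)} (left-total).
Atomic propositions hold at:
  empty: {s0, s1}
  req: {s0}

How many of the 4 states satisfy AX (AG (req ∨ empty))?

2

Sat(req ∨ empty) = {s0, s1}
AG (req ∨ empty): greatest fixpoint, start Z0 = {s0, s1}, keep only states in Sat with every successor in Z. Z1 = {s1}; fixed.
Sat(AG (req ∨ empty)) = {s1}
Sat(AX (AG (req ∨ empty))) = {s : every successor in {s1}} = {s1, s3}
|Sat(AX (AG (req ∨ empty)))| = |{s1, s3}| = 2.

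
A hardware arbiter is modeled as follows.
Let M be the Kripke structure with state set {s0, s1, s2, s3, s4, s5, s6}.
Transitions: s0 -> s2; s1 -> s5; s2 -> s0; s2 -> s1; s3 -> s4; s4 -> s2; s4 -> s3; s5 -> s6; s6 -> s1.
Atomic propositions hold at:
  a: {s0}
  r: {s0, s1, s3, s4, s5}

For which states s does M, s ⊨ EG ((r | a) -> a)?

{s0, s2}

Sat(r | a) = {s0, s1, s3, s4, s5}
Sat((r | a) -> a) = {s0, s2, s6}
EG ((r | a) -> a): greatest fixpoint, start Z0 = {s0, s2, s6}, keep only states in Sat with some successor in Z. Z1 = {s0, s2}; fixed.
Sat(EG ((r | a) -> a)) = {s0, s2}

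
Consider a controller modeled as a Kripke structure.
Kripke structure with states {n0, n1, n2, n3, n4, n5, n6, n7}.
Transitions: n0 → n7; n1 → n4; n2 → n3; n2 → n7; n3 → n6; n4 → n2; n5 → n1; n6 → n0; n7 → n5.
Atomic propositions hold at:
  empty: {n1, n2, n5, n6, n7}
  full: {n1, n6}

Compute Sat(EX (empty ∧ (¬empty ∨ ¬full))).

Sat(¬empty) = {n0, n3, n4}
Sat(¬full) = {n0, n2, n3, n4, n5, n7}
Sat(¬empty ∨ ¬full) = {n0, n2, n3, n4, n5, n7}
Sat(empty ∧ (¬empty ∨ ¬full)) = {n2, n5, n7}
Sat(EX (empty ∧ (¬empty ∨ ¬full))) = {s : some successor in {n2, n5, n7}} = {n0, n2, n4, n7}

{n0, n2, n4, n7}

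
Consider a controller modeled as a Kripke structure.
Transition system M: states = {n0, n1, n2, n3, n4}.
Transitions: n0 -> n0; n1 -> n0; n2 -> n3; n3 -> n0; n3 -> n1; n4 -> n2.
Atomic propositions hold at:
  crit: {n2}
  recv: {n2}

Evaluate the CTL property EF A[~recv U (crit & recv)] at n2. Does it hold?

Sat(~recv) = {n0, n1, n3, n4}
Sat(crit & recv) = {n2}
A[~recv U (crit & recv)]: least fixpoint, start Z0 = Sat((crit & recv)) = {n2}, add states in Sat(~recv) with every successor in Z. Z1 = {n2, n4}; fixed.
Sat(A[~recv U (crit & recv)]) = {n2, n4}
EF A[~recv U (crit & recv)]: least fixpoint, start Z0 = {n2, n4}, add states with some successor in Z. Already a fixed point.
Sat(EF A[~recv U (crit & recv)]) = {n2, n4}
n2 ∈ Sat(EF A[~recv U (crit & recv)]) = {n2, n4}, so the formula holds at n2.

Yes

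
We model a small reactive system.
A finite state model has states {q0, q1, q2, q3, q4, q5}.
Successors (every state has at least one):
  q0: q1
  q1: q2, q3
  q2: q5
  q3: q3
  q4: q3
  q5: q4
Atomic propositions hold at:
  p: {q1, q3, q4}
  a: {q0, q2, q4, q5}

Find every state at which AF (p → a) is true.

{q0, q2, q4, q5}

Sat(p → a) = {q0, q2, q4, q5}
AF (p → a): least fixpoint, start Z0 = {q0, q2, q4, q5}, add states with every successor in Z. Already a fixed point.
Sat(AF (p → a)) = {q0, q2, q4, q5}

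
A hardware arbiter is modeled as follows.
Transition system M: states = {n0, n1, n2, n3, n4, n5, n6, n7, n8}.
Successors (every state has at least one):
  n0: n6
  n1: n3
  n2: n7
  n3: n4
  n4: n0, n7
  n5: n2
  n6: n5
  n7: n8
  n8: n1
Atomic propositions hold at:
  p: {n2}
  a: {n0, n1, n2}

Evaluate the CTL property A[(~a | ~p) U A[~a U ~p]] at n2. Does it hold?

No

Sat(~a) = {n3, n4, n5, n6, n7, n8}
Sat(~p) = {n0, n1, n3, n4, n5, n6, n7, n8}
Sat(~a | ~p) = {n0, n1, n3, n4, n5, n6, n7, n8}
A[~a U ~p]: least fixpoint, start Z0 = Sat(~p) = {n0, n1, n3, n4, n5, n6, n7, n8}, add states in Sat(~a) with every successor in Z. Already a fixed point.
Sat(A[~a U ~p]) = {n0, n1, n3, n4, n5, n6, n7, n8}
A[(~a | ~p) U A[~a U ~p]]: least fixpoint, start Z0 = Sat(A[~a U ~p]) = {n0, n1, n3, n4, n5, n6, n7, n8}, add states in Sat(~a | ~p) with every successor in Z. Already a fixed point.
Sat(A[(~a | ~p) U A[~a U ~p]]) = {n0, n1, n3, n4, n5, n6, n7, n8}
n2 ∉ Sat(A[(~a | ~p) U A[~a U ~p]]) = {n0, n1, n3, n4, n5, n6, n7, n8}, so the formula does not hold at n2.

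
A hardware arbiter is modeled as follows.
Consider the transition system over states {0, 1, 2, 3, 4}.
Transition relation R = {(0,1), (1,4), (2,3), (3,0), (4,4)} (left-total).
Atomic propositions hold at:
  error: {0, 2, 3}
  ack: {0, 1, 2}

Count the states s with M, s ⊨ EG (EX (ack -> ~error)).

3

Sat(~error) = {1, 4}
Sat(ack -> ~error) = {1, 3, 4}
Sat(EX (ack -> ~error)) = {s : some successor in {1, 3, 4}} = {0, 1, 2, 4}
EG (EX (ack -> ~error)): greatest fixpoint, start Z0 = {0, 1, 2, 4}, keep only states in Sat with some successor in Z. Z1 = {0, 1, 4}; fixed.
Sat(EG (EX (ack -> ~error))) = {0, 1, 4}
|Sat(EG (EX (ack -> ~error)))| = |{0, 1, 4}| = 3.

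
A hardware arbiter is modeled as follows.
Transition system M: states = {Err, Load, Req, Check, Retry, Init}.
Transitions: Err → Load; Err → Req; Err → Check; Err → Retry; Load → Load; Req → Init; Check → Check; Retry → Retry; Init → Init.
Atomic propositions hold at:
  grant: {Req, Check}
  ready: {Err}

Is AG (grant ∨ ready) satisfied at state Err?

Sat(grant ∨ ready) = {Err, Req, Check}
AG (grant ∨ ready): greatest fixpoint, start Z0 = {Err, Req, Check}, keep only states in Sat with every successor in Z. Z1 = {Check}; fixed.
Sat(AG (grant ∨ ready)) = {Check}
Err ∉ Sat(AG (grant ∨ ready)) = {Check}, so the formula does not hold at Err.

No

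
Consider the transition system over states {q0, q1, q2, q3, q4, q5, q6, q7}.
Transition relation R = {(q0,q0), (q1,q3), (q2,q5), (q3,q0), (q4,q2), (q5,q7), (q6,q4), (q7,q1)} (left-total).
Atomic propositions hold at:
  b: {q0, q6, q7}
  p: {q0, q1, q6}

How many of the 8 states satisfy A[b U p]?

4

A[b U p]: least fixpoint, start Z0 = Sat(p) = {q0, q1, q6}, add states in Sat(b) with every successor in Z. Z1 = {q0, q1, q6, q7}; fixed.
Sat(A[b U p]) = {q0, q1, q6, q7}
|Sat(A[b U p])| = |{q0, q1, q6, q7}| = 4.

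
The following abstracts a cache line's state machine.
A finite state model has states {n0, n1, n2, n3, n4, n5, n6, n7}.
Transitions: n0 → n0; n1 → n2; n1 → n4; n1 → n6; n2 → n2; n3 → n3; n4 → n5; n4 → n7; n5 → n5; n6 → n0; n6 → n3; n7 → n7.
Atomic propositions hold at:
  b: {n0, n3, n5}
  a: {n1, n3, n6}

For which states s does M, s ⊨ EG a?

{n1, n3, n6}

EG a: greatest fixpoint, start Z0 = {n1, n3, n6}, keep only states in Sat with some successor in Z. Already a fixed point.
Sat(EG a) = {n1, n3, n6}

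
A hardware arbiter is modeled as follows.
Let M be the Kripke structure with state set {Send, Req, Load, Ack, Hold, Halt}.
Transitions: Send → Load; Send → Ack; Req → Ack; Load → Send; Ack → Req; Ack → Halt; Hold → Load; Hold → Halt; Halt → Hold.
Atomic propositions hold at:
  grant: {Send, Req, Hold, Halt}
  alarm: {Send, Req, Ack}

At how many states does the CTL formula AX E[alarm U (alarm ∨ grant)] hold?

Sat(alarm ∨ grant) = {Send, Req, Ack, Hold, Halt}
E[alarm U (alarm ∨ grant)]: least fixpoint, start Z0 = Sat((alarm ∨ grant)) = {Send, Req, Ack, Hold, Halt}, add states in Sat(alarm) with some successor in Z. Already a fixed point.
Sat(E[alarm U (alarm ∨ grant)]) = {Send, Req, Ack, Hold, Halt}
Sat(AX E[alarm U (alarm ∨ grant)]) = {s : every successor in {Send, Req, Ack, Hold, Halt}} = {Req, Load, Ack, Halt}
|Sat(AX E[alarm U (alarm ∨ grant)])| = |{Req, Load, Ack, Halt}| = 4.

4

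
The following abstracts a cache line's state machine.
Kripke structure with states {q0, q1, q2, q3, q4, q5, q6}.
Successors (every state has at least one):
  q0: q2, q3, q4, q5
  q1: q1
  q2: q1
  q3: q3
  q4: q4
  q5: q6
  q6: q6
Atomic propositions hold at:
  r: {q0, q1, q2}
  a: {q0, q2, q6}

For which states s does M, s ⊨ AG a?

{q6}

AG a: greatest fixpoint, start Z0 = {q0, q2, q6}, keep only states in Sat with every successor in Z. Z1 = {q6}; fixed.
Sat(AG a) = {q6}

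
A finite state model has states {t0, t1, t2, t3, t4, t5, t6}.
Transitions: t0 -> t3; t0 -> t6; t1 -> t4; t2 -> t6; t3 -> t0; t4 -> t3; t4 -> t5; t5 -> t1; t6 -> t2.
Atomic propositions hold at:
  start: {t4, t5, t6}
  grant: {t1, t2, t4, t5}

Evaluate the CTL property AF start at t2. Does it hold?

Yes

AF start: least fixpoint, start Z0 = {t4, t5, t6}, add states with every successor in Z. Z1 = {t1, t2, t4, t5, t6}; fixed.
Sat(AF start) = {t1, t2, t4, t5, t6}
t2 ∈ Sat(AF start) = {t1, t2, t4, t5, t6}, so the formula holds at t2.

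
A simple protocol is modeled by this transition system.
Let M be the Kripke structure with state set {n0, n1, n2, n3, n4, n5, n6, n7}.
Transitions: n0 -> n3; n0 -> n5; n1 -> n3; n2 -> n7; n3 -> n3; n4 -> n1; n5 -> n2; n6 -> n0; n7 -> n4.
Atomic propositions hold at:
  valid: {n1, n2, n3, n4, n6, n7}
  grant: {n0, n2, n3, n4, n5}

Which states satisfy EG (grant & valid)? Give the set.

{n3}

Sat(grant & valid) = {n2, n3, n4}
EG (grant & valid): greatest fixpoint, start Z0 = {n2, n3, n4}, keep only states in Sat with some successor in Z. Z1 = {n3}; fixed.
Sat(EG (grant & valid)) = {n3}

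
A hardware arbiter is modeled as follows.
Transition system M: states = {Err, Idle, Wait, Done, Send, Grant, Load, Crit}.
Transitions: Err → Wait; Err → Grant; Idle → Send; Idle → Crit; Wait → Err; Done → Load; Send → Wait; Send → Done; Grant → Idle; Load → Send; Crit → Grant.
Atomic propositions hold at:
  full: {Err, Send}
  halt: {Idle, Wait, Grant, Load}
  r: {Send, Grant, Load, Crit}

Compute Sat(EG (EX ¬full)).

{Err, Idle, Grant, Crit}

Sat(¬full) = {Idle, Wait, Done, Grant, Load, Crit}
Sat(EX ¬full) = {s : some successor in {Idle, Wait, Done, Grant, Load, Crit}} = {Err, Idle, Done, Send, Grant, Crit}
EG (EX ¬full): greatest fixpoint, start Z0 = {Err, Idle, Done, Send, Grant, Crit}, keep only states in Sat with some successor in Z. Z1 = {Err, Idle, Send, Grant, Crit}; Z2 = {Err, Idle, Grant, Crit}; fixed.
Sat(EG (EX ¬full)) = {Err, Idle, Grant, Crit}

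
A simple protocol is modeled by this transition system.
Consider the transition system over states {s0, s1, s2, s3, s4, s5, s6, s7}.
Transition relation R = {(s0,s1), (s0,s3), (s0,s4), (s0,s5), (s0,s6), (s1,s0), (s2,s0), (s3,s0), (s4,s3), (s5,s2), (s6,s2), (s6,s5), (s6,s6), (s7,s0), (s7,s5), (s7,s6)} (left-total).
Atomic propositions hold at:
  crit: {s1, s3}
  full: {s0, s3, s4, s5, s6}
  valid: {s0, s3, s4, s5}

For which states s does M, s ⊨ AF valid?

{s0, s1, s2, s3, s4, s5}

AF valid: least fixpoint, start Z0 = {s0, s3, s4, s5}, add states with every successor in Z. Z1 = {s0, s1, s2, s3, s4, s5}; fixed.
Sat(AF valid) = {s0, s1, s2, s3, s4, s5}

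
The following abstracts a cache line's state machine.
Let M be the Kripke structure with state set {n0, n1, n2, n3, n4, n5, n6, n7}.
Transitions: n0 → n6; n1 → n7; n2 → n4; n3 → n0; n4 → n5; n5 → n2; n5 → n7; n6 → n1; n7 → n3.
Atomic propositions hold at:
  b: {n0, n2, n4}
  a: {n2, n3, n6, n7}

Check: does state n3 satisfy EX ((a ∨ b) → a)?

Sat(a ∨ b) = {n0, n2, n3, n4, n6, n7}
Sat((a ∨ b) → a) = {n1, n2, n3, n5, n6, n7}
Sat(EX ((a ∨ b) → a)) = {s : some successor in {n1, n2, n3, n5, n6, n7}} = {n0, n1, n4, n5, n6, n7}
n3 ∉ Sat(EX ((a ∨ b) → a)) = {n0, n1, n4, n5, n6, n7}, so the formula does not hold at n3.

No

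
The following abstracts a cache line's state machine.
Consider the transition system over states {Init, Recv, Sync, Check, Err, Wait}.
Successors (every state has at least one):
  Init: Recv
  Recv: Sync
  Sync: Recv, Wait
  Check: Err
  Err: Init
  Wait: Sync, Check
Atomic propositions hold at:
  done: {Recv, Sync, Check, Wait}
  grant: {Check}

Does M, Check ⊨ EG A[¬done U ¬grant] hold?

Sat(¬done) = {Init, Err}
Sat(¬grant) = {Init, Recv, Sync, Err, Wait}
A[¬done U ¬grant]: least fixpoint, start Z0 = Sat(¬grant) = {Init, Recv, Sync, Err, Wait}, add states in Sat(¬done) with every successor in Z. Already a fixed point.
Sat(A[¬done U ¬grant]) = {Init, Recv, Sync, Err, Wait}
EG A[¬done U ¬grant]: greatest fixpoint, start Z0 = {Init, Recv, Sync, Err, Wait}, keep only states in Sat with some successor in Z. Already a fixed point.
Sat(EG A[¬done U ¬grant]) = {Init, Recv, Sync, Err, Wait}
Check ∉ Sat(EG A[¬done U ¬grant]) = {Init, Recv, Sync, Err, Wait}, so the formula does not hold at Check.

No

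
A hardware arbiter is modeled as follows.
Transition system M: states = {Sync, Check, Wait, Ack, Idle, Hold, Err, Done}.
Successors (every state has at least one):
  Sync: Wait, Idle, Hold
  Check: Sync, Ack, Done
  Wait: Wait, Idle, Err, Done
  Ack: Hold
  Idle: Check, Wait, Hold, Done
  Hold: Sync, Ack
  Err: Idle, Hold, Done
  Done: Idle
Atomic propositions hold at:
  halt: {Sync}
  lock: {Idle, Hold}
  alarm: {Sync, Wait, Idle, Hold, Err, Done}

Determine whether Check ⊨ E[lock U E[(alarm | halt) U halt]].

Sat(alarm | halt) = {Sync, Wait, Idle, Hold, Err, Done}
E[(alarm | halt) U halt]: least fixpoint, start Z0 = Sat(halt) = {Sync}, add states in Sat(alarm | halt) with some successor in Z. Z1 = {Sync, Hold}; Z2 = {Sync, Idle, Hold, Err}; Z3 = {Sync, Wait, Idle, Hold, Err, Done}; fixed.
Sat(E[(alarm | halt) U halt]) = {Sync, Wait, Idle, Hold, Err, Done}
E[lock U E[(alarm | halt) U halt]]: least fixpoint, start Z0 = Sat(E[(alarm | halt) U halt]) = {Sync, Wait, Idle, Hold, Err, Done}, add states in Sat(lock) with some successor in Z. Already a fixed point.
Sat(E[lock U E[(alarm | halt) U halt]]) = {Sync, Wait, Idle, Hold, Err, Done}
Check ∉ Sat(E[lock U E[(alarm | halt) U halt]]) = {Sync, Wait, Idle, Hold, Err, Done}, so the formula does not hold at Check.

No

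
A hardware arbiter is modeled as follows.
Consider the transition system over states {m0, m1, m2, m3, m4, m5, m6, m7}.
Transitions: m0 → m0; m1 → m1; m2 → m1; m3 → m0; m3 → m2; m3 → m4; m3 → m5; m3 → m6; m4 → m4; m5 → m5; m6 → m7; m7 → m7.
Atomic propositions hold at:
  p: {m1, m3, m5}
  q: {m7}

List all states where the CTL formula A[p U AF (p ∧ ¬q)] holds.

{m1, m2, m3, m5}

Sat(¬q) = {m0, m1, m2, m3, m4, m5, m6}
Sat(p ∧ ¬q) = {m1, m3, m5}
AF (p ∧ ¬q): least fixpoint, start Z0 = {m1, m3, m5}, add states with every successor in Z. Z1 = {m1, m2, m3, m5}; fixed.
Sat(AF (p ∧ ¬q)) = {m1, m2, m3, m5}
A[p U AF (p ∧ ¬q)]: least fixpoint, start Z0 = Sat(AF (p ∧ ¬q)) = {m1, m2, m3, m5}, add states in Sat(p) with every successor in Z. Already a fixed point.
Sat(A[p U AF (p ∧ ¬q)]) = {m1, m2, m3, m5}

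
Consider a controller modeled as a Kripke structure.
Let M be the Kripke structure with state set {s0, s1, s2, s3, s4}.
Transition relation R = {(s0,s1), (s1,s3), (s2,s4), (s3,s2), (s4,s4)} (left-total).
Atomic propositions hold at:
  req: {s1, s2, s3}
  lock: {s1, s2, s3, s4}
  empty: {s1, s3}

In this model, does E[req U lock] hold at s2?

E[req U lock]: least fixpoint, start Z0 = Sat(lock) = {s1, s2, s3, s4}, add states in Sat(req) with some successor in Z. Already a fixed point.
Sat(E[req U lock]) = {s1, s2, s3, s4}
s2 ∈ Sat(E[req U lock]) = {s1, s2, s3, s4}, so the formula holds at s2.

Yes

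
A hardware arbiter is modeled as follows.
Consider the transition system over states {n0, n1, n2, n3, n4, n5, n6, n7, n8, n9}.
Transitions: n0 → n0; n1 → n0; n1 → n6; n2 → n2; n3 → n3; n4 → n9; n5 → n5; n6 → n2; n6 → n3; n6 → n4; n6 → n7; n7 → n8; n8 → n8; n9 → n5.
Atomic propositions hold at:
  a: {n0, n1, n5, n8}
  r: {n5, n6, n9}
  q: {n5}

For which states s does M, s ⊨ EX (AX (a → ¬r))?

{n0, n1, n2, n3, n6, n7, n8}

Sat(¬r) = {n0, n1, n2, n3, n4, n7, n8}
Sat(a → ¬r) = {n0, n1, n2, n3, n4, n6, n7, n8, n9}
Sat(AX (a → ¬r)) = {s : every successor in {n0, n1, n2, n3, n4, n6, n7, n8, n9}} = {n0, n1, n2, n3, n4, n6, n7, n8}
Sat(EX (AX (a → ¬r))) = {s : some successor in {n0, n1, n2, n3, n4, n6, n7, n8}} = {n0, n1, n2, n3, n6, n7, n8}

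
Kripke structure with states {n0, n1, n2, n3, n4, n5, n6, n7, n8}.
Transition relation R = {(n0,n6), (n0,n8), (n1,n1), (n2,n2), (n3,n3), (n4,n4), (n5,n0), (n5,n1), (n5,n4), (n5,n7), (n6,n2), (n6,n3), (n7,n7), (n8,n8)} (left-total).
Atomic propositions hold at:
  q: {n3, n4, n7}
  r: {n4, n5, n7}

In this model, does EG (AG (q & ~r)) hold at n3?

Yes

Sat(~r) = {n0, n1, n2, n3, n6, n8}
Sat(q & ~r) = {n3}
AG (q & ~r): greatest fixpoint, start Z0 = {n3}, keep only states in Sat with every successor in Z. Already a fixed point.
Sat(AG (q & ~r)) = {n3}
EG (AG (q & ~r)): greatest fixpoint, start Z0 = {n3}, keep only states in Sat with some successor in Z. Already a fixed point.
Sat(EG (AG (q & ~r))) = {n3}
n3 ∈ Sat(EG (AG (q & ~r))) = {n3}, so the formula holds at n3.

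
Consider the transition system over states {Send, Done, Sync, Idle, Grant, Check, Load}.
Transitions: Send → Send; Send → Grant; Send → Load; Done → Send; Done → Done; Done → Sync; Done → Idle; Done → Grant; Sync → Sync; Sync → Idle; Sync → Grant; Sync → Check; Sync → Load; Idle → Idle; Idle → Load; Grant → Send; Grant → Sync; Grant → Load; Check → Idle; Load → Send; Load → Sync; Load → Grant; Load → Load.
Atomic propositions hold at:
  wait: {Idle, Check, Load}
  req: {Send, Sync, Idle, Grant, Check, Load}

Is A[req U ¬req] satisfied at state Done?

Sat(¬req) = {Done}
A[req U ¬req]: least fixpoint, start Z0 = Sat(¬req) = {Done}, add states in Sat(req) with every successor in Z. Already a fixed point.
Sat(A[req U ¬req]) = {Done}
Done ∈ Sat(A[req U ¬req]) = {Done}, so the formula holds at Done.

Yes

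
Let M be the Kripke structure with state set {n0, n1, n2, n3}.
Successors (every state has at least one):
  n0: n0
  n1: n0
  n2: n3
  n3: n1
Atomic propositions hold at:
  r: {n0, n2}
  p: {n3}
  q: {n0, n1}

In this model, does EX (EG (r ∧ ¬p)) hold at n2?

Sat(¬p) = {n0, n1, n2}
Sat(r ∧ ¬p) = {n0, n2}
EG (r ∧ ¬p): greatest fixpoint, start Z0 = {n0, n2}, keep only states in Sat with some successor in Z. Z1 = {n0}; fixed.
Sat(EG (r ∧ ¬p)) = {n0}
Sat(EX (EG (r ∧ ¬p))) = {s : some successor in {n0}} = {n0, n1}
n2 ∉ Sat(EX (EG (r ∧ ¬p))) = {n0, n1}, so the formula does not hold at n2.

No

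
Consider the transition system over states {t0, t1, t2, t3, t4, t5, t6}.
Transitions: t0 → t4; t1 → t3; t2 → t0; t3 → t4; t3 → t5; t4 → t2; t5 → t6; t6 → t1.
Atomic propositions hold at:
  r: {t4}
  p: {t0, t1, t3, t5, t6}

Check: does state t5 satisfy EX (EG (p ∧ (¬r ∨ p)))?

Yes

Sat(¬r) = {t0, t1, t2, t3, t5, t6}
Sat(¬r ∨ p) = {t0, t1, t2, t3, t5, t6}
Sat(p ∧ (¬r ∨ p)) = {t0, t1, t3, t5, t6}
EG (p ∧ (¬r ∨ p)): greatest fixpoint, start Z0 = {t0, t1, t3, t5, t6}, keep only states in Sat with some successor in Z. Z1 = {t1, t3, t5, t6}; fixed.
Sat(EG (p ∧ (¬r ∨ p))) = {t1, t3, t5, t6}
Sat(EX (EG (p ∧ (¬r ∨ p)))) = {s : some successor in {t1, t3, t5, t6}} = {t1, t3, t5, t6}
t5 ∈ Sat(EX (EG (p ∧ (¬r ∨ p)))) = {t1, t3, t5, t6}, so the formula holds at t5.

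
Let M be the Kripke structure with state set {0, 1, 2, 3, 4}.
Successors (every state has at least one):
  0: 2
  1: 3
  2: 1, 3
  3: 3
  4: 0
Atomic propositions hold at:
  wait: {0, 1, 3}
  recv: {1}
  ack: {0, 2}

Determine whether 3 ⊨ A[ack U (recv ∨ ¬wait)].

Sat(¬wait) = {2, 4}
Sat(recv ∨ ¬wait) = {1, 2, 4}
A[ack U (recv ∨ ¬wait)]: least fixpoint, start Z0 = Sat((recv ∨ ¬wait)) = {1, 2, 4}, add states in Sat(ack) with every successor in Z. Z1 = {0, 1, 2, 4}; fixed.
Sat(A[ack U (recv ∨ ¬wait)]) = {0, 1, 2, 4}
3 ∉ Sat(A[ack U (recv ∨ ¬wait)]) = {0, 1, 2, 4}, so the formula does not hold at 3.

No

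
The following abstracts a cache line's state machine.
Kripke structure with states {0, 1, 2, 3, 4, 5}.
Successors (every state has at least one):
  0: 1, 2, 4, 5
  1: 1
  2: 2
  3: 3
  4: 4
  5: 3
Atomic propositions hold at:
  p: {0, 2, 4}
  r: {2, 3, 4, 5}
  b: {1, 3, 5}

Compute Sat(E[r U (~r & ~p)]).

Sat(~r) = {0, 1}
Sat(~p) = {1, 3, 5}
Sat(~r & ~p) = {1}
E[r U (~r & ~p)]: least fixpoint, start Z0 = Sat((~r & ~p)) = {1}, add states in Sat(r) with some successor in Z. Already a fixed point.
Sat(E[r U (~r & ~p)]) = {1}

{1}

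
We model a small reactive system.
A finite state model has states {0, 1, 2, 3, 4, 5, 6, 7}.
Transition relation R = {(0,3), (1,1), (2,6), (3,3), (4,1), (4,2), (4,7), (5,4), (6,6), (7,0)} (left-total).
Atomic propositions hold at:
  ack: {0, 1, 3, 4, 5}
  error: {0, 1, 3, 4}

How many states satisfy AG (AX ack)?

Sat(AX ack) = {s : every successor in {0, 1, 3, 4, 5}} = {0, 1, 3, 5, 7}
AG (AX ack): greatest fixpoint, start Z0 = {0, 1, 3, 5, 7}, keep only states in Sat with every successor in Z. Z1 = {0, 1, 3, 7}; fixed.
Sat(AG (AX ack)) = {0, 1, 3, 7}
|Sat(AG (AX ack))| = |{0, 1, 3, 7}| = 4.

4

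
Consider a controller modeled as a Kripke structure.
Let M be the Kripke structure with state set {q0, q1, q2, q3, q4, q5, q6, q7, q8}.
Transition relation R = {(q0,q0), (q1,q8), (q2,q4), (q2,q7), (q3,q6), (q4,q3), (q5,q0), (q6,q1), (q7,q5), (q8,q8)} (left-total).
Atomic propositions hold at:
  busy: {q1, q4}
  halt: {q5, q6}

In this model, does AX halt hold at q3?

Sat(AX halt) = {s : every successor in {q5, q6}} = {q3, q7}
q3 ∈ Sat(AX halt) = {q3, q7}, so the formula holds at q3.

Yes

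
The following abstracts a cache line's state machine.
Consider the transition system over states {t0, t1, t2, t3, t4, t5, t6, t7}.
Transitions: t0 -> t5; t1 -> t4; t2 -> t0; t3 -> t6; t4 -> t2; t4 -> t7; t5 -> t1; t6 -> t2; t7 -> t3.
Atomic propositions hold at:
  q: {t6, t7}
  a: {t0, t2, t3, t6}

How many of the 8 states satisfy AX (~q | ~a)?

Sat(~q) = {t0, t1, t2, t3, t4, t5}
Sat(~a) = {t1, t4, t5, t7}
Sat(~q | ~a) = {t0, t1, t2, t3, t4, t5, t7}
Sat(AX (~q | ~a)) = {s : every successor in {t0, t1, t2, t3, t4, t5, t7}} = {t0, t1, t2, t4, t5, t6, t7}
|Sat(AX (~q | ~a))| = |{t0, t1, t2, t4, t5, t6, t7}| = 7.

7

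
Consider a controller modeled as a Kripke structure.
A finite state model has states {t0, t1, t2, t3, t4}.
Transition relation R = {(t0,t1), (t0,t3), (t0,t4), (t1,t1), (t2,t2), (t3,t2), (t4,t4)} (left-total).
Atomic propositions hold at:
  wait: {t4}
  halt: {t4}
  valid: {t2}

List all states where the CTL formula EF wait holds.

{t0, t4}

EF wait: least fixpoint, start Z0 = {t4}, add states with some successor in Z. Z1 = {t0, t4}; fixed.
Sat(EF wait) = {t0, t4}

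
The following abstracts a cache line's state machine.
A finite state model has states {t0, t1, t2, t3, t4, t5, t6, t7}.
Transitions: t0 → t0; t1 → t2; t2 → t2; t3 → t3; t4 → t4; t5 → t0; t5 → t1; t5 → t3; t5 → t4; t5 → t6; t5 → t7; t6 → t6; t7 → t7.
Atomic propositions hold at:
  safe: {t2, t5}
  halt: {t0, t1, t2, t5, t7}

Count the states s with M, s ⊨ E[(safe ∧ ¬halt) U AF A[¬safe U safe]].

3

Sat(¬halt) = {t3, t4, t6}
Sat(safe ∧ ¬halt) = ∅
Sat(¬safe) = {t0, t1, t3, t4, t6, t7}
A[¬safe U safe]: least fixpoint, start Z0 = Sat(safe) = {t2, t5}, add states in Sat(¬safe) with every successor in Z. Z1 = {t1, t2, t5}; fixed.
Sat(A[¬safe U safe]) = {t1, t2, t5}
AF A[¬safe U safe]: least fixpoint, start Z0 = {t1, t2, t5}, add states with every successor in Z. Already a fixed point.
Sat(AF A[¬safe U safe]) = {t1, t2, t5}
E[(safe ∧ ¬halt) U AF A[¬safe U safe]]: least fixpoint, start Z0 = Sat(AF A[¬safe U safe]) = {t1, t2, t5}, add states in Sat(safe ∧ ¬halt) with some successor in Z. Already a fixed point.
Sat(E[(safe ∧ ¬halt) U AF A[¬safe U safe]]) = {t1, t2, t5}
|Sat(E[(safe ∧ ¬halt) U AF A[¬safe U safe]])| = |{t1, t2, t5}| = 3.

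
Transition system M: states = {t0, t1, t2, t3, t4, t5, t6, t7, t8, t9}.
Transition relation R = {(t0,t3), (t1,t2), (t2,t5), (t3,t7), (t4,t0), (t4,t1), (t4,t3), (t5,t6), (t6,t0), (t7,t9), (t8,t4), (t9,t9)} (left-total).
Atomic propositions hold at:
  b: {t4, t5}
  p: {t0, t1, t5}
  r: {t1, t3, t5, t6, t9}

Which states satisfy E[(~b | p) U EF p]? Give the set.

{t0, t1, t2, t4, t5, t6, t8}

Sat(~b) = {t0, t1, t2, t3, t6, t7, t8, t9}
Sat(~b | p) = {t0, t1, t2, t3, t5, t6, t7, t8, t9}
EF p: least fixpoint, start Z0 = {t0, t1, t5}, add states with some successor in Z. Z1 = {t0, t1, t2, t4, t5, t6}; Z2 = {t0, t1, t2, t4, t5, t6, t8}; fixed.
Sat(EF p) = {t0, t1, t2, t4, t5, t6, t8}
E[(~b | p) U EF p]: least fixpoint, start Z0 = Sat(EF p) = {t0, t1, t2, t4, t5, t6, t8}, add states in Sat(~b | p) with some successor in Z. Already a fixed point.
Sat(E[(~b | p) U EF p]) = {t0, t1, t2, t4, t5, t6, t8}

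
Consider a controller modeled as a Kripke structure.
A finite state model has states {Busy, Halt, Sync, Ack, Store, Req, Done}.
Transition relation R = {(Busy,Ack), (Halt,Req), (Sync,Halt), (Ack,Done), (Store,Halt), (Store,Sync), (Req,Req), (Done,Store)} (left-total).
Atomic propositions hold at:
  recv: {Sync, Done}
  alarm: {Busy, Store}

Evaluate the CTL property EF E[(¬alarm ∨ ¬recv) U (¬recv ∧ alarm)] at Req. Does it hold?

Sat(¬alarm) = {Halt, Sync, Ack, Req, Done}
Sat(¬recv) = {Busy, Halt, Ack, Store, Req}
Sat(¬alarm ∨ ¬recv) = {Busy, Halt, Sync, Ack, Store, Req, Done}
Sat(¬recv ∧ alarm) = {Busy, Store}
E[(¬alarm ∨ ¬recv) U (¬recv ∧ alarm)]: least fixpoint, start Z0 = Sat((¬recv ∧ alarm)) = {Busy, Store}, add states in Sat(¬alarm ∨ ¬recv) with some successor in Z. Z1 = {Busy, Store, Done}; Z2 = {Busy, Ack, Store, Done}; fixed.
Sat(E[(¬alarm ∨ ¬recv) U (¬recv ∧ alarm)]) = {Busy, Ack, Store, Done}
EF E[(¬alarm ∨ ¬recv) U (¬recv ∧ alarm)]: least fixpoint, start Z0 = {Busy, Ack, Store, Done}, add states with some successor in Z. Already a fixed point.
Sat(EF E[(¬alarm ∨ ¬recv) U (¬recv ∧ alarm)]) = {Busy, Ack, Store, Done}
Req ∉ Sat(EF E[(¬alarm ∨ ¬recv) U (¬recv ∧ alarm)]) = {Busy, Ack, Store, Done}, so the formula does not hold at Req.

No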